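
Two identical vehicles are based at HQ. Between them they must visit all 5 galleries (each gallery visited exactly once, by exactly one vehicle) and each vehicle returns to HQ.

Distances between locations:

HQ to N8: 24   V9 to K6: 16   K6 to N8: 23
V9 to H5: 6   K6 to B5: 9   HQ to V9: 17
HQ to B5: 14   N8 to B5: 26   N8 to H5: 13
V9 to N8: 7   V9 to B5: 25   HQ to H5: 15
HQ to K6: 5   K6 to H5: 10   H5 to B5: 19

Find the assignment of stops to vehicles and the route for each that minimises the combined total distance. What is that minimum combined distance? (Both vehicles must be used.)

78 — the smallest possible combined total.

There are 2^4 − 1 = 15 ways to divide the 5 stops into two non-empty groups. For each, the best each vehicle can do is its own shortest tour through its group:
  {V9} + {K6, N8, H5, B5}: 34 + 68 = 102
  {K6} + {V9, N8, H5, B5}: 10 + 68 = 78
  {V9, K6} + {N8, H5, B5}: 38 + 68 = 106
  {N8} + {V9, K6, H5, B5}: 48 + 56 = 104
  {V9, N8} + {K6, H5, B5}: 48 + 48 = 96
  {K6, N8} + {V9, H5, B5}: 52 + 56 = 108
  … (15 splits in total)
Best: vehicle 1 HQ → K6 → HQ = 10; vehicle 2 HQ → H5 → V9 → N8 → B5 → HQ = 68; combined 78.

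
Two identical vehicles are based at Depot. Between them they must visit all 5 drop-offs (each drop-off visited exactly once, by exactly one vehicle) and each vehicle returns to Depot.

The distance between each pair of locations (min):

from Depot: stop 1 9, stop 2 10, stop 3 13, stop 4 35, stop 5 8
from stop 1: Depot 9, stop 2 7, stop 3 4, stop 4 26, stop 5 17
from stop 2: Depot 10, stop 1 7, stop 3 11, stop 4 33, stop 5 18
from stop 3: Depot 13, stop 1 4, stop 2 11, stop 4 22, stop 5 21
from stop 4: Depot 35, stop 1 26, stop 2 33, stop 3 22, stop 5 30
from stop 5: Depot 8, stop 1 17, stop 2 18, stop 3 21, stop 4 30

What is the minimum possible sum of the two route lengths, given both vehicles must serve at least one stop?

Minimum combined distance: 93 min.

Try each way of splitting the stops between the two vehicles (each non-empty) and, for each split, find the best tour for each vehicle:
  {stop 1} + {stop 2, stop 3, stop 4, stop 5}: 18 + 81 = 99
  {stop 2} + {stop 1, stop 3, stop 4, stop 5}: 20 + 73 = 93
  {stop 1, stop 2} + {stop 3, stop 4, stop 5}: 26 + 73 = 99
  {stop 3} + {stop 1, stop 2, stop 4, stop 5}: 26 + 81 = 107
  {stop 1, stop 3} + {stop 2, stop 4, stop 5}: 26 + 81 = 107
  {stop 2, stop 3} + {stop 1, stop 4, stop 5}: 34 + 73 = 107
  … (15 splits in total)
Best: vehicle 1 Depot → stop 2 → Depot = 20; vehicle 2 Depot → stop 1 → stop 3 → stop 4 → stop 5 → Depot = 73; combined 93.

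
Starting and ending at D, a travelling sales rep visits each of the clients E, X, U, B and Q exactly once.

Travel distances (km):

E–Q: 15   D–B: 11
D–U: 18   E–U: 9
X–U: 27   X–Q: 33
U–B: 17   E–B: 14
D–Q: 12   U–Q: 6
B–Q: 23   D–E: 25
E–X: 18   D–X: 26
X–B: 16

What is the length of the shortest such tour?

72 km — the shortest possible round trip.

There are 60 distinct closed tours to check (reversals are equivalent).
D - E - X - U - B - Q - D: 25+18+27+17+23+12 = 122
D - E - X - U - Q - B - D: 25+18+27+6+23+11 = 110
D - E - X - B - U - Q - D: 25+18+16+17+6+12 = 94
D - E - X - B - Q - U - D: 25+18+16+23+6+18 = 106
D - E - X - Q - U - B - D: 25+18+33+6+17+11 = 110
D - E - X - Q - B - U - D: 25+18+33+23+17+18 = 134
D - E - U - X - B - Q - D: 25+9+27+16+23+12 = 112
D - E - U - X - Q - B - D: 25+9+27+33+23+11 = 128
D - E - U - B - X - Q - D: 25+9+17+16+33+12 = 112
D - E - U - B - Q - X - D: 25+9+17+23+33+26 = 133
D - E - U - Q - X - B - D: 25+9+6+33+16+11 = 100
D - E - U - Q - B - X - D: 25+9+6+23+16+26 = 105
D - E - B - X - U - Q - D: 25+14+16+27+6+12 = 100
D - E - B - X - Q - U - D: 25+14+16+33+6+18 = 112
… (46 more)
D - B - X - E - U - Q - D: 11+16+18+9+6+12 = 72  ← best
The minimum is 72.
One optimal route: D → B → X → E → U → Q → D (or its reverse).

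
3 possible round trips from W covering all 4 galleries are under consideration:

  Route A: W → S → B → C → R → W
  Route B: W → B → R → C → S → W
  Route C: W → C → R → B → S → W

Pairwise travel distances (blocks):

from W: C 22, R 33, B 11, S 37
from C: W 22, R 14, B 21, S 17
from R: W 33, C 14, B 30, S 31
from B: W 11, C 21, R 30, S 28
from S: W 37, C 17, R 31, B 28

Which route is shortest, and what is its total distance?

Route A: 37 + 28 + 21 + 14 + 33 = 133
Route B: 11 + 30 + 14 + 17 + 37 = 109
Route C: 22 + 14 + 30 + 28 + 37 = 131

109 blocks — Route B is the shortest.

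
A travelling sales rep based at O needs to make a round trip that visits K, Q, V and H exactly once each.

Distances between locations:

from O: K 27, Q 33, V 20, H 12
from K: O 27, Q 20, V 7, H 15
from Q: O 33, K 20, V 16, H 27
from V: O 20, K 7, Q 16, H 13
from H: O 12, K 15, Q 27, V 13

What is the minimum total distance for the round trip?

Shortest round trip = 83.

O-K-Q-V-H-O: 27+20+16+13+12 = 88
O-K-Q-H-V-O: 27+20+27+13+20 = 107
O-K-V-Q-H-O: 27+7+16+27+12 = 89
O-K-V-H-Q-O: 27+7+13+27+33 = 107
O-K-H-Q-V-O: 27+15+27+16+20 = 105
O-K-H-V-Q-O: 27+15+13+16+33 = 104
O-Q-K-V-H-O: 33+20+7+13+12 = 85
O-Q-K-H-V-O: 33+20+15+13+20 = 101
O-Q-V-K-H-O: 33+16+7+15+12 = 83
O-Q-H-K-V-O: 33+27+15+7+20 = 102
O-V-K-Q-H-O: 20+7+20+27+12 = 86
O-V-Q-K-H-O: 20+16+20+15+12 = 83
The minimum is 83.
One optimal route: O → Q → V → K → H → O (or its reverse).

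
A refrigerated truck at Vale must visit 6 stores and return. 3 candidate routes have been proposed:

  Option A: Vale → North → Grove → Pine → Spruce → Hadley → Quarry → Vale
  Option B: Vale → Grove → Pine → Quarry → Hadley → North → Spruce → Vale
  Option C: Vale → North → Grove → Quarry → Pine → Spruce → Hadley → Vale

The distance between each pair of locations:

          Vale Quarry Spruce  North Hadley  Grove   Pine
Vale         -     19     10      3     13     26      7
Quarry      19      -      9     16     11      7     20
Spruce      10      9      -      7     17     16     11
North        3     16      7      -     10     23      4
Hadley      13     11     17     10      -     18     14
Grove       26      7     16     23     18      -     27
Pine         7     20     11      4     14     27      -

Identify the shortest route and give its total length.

Option A: 3 + 23 + 27 + 11 + 17 + 11 + 19 = 111
Option B: 26 + 27 + 20 + 11 + 10 + 7 + 10 = 111
Option C: 3 + 23 + 7 + 20 + 11 + 17 + 13 = 94

94 — Option C is the shortest.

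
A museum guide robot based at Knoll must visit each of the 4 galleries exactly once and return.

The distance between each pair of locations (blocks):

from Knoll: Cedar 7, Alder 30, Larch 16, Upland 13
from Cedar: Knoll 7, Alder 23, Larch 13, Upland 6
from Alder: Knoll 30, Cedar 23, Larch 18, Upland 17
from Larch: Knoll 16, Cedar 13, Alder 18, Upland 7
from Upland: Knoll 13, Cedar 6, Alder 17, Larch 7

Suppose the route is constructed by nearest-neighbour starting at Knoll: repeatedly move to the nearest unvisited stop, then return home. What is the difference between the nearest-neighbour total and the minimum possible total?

From Knoll: Cedar=7, Upland=13, Larch=16, Alder=30 → choose Cedar (7).
From Cedar: Upland=6, Larch=13, Alder=23 → choose Upland (6).
From Upland: Larch=7, Alder=17 → choose Larch (7).
From Larch: Alder=18 → choose Alder (18).
NN route Knoll → Cedar → Upland → Larch → Alder → Knoll costs 68.
Optimal: Knoll → Cedar → Upland → Alder → Larch → Knoll costs 64 (by enumerating all 12 distinct tours).
Excess = 68 − 64 = 4.

The nearest-neighbour route is 4 blocks longer than optimal.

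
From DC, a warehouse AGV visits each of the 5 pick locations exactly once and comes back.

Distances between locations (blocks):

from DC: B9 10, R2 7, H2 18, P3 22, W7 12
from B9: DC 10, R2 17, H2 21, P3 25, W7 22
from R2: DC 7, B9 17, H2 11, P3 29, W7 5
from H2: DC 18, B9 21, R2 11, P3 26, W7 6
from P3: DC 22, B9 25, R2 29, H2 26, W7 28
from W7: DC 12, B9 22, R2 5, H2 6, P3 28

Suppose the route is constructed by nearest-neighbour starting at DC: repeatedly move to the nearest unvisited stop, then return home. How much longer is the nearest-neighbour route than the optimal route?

7 blocks longer than the optimal tour.

From DC: R2=7, B9=10, W7=12, H2=18, P3=22 → choose R2 (7).
From R2: W7=5, H2=11, B9=17, P3=29 → choose W7 (5).
From W7: H2=6, B9=22, P3=28 → choose H2 (6).
From H2: B9=21, P3=26 → choose B9 (21).
From B9: P3=25 → choose P3 (25).
NN route DC → R2 → W7 → H2 → B9 → P3 → DC costs 86.
Optimal: DC → B9 → P3 → H2 → W7 → R2 → DC costs 79 (by enumerating all 60 distinct tours).
Excess = 86 − 79 = 7.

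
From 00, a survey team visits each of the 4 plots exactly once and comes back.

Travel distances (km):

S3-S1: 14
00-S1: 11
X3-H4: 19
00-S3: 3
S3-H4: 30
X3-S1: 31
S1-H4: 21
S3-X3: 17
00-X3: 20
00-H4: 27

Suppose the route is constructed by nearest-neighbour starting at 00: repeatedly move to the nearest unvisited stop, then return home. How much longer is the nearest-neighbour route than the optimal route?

Excess over optimum: 6 km.

00: S3=3, S1=11, X3=20, H4=27 ⇒ S3
S3: S1=14, X3=17, H4=30 ⇒ S1
S1: H4=21, X3=31 ⇒ H4
H4: X3=19 ⇒ X3
NN route 00 → S3 → S1 → H4 → X3 → 00 costs 77.
Optimal: 00 → S3 → X3 → H4 → S1 → 00 costs 71 (by enumerating all 12 distinct tours).
Excess = 77 − 71 = 6.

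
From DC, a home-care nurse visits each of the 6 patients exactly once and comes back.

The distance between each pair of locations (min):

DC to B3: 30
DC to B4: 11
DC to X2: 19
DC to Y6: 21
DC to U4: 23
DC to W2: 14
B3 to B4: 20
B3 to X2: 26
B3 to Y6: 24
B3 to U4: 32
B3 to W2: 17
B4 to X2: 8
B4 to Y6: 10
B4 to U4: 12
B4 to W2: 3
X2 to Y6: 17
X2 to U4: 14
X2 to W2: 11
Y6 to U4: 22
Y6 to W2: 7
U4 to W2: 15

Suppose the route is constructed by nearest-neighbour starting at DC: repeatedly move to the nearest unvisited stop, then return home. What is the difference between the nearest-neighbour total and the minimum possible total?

DC: B4=11, W2=14, X2=19, Y6=21, U4=23, B3=30 ⇒ B4
B4: W2=3, X2=8, Y6=10, U4=12, B3=20 ⇒ W2
W2: Y6=7, X2=11, U4=15, B3=17 ⇒ Y6
Y6: X2=17, U4=22, B3=24 ⇒ X2
X2: U4=14, B3=26 ⇒ U4
U4: B3=32 ⇒ B3
NN route DC → B4 → W2 → Y6 → X2 → U4 → B3 → DC costs 114.
Optimal: DC → B3 → W2 → Y6 → X2 → U4 → B4 → DC costs 108 (by enumerating all 360 distinct tours).
Excess = 114 − 108 = 6.

Excess over optimum: 6 min.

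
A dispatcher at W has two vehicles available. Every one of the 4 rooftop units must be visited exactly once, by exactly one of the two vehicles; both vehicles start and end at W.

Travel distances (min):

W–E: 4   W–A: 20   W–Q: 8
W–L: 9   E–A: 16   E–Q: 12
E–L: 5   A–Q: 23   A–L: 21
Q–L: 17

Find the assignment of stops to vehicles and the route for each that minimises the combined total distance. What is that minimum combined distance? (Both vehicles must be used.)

There are 2^3 − 1 = 7 ways to divide the 4 stops into two non-empty groups. For each, the best each vehicle can do is its own shortest tour through its group:
  {E} + {A, Q, L}: 8 + 61 = 69
  {A} + {E, Q, L}: 40 + 34 = 74
  {E, A} + {Q, L}: 40 + 34 = 74
  {Q} + {E, A, L}: 16 + 50 = 66
  {E, Q} + {A, L}: 24 + 50 = 74
  {A, Q} + {E, L}: 51 + 18 = 69
  … (7 splits in total)
Best: vehicle 1 W → Q → W = 16; vehicle 2 W → E → A → L → W = 50; combined 66.

66 min — the smallest possible combined total.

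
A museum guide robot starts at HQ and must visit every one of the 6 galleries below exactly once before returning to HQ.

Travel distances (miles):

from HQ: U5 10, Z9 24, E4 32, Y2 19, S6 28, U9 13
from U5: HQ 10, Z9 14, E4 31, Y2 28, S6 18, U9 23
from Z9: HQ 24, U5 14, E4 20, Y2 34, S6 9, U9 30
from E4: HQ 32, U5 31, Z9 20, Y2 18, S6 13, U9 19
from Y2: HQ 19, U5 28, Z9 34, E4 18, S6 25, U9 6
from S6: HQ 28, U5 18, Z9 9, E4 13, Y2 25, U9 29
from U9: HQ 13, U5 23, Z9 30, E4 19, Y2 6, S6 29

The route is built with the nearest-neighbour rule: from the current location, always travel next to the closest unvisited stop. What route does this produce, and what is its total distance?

From HQ: distances to unvisited — U5=10, U9=13, Y2=19, Z9=24, S6=28, E4=32. Nearest is U5 (10).
From U5: distances to unvisited — Z9=14, S6=18, U9=23, Y2=28, E4=31. Nearest is Z9 (14).
From Z9: distances to unvisited — S6=9, E4=20, U9=30, Y2=34. Nearest is S6 (9).
From S6: distances to unvisited — E4=13, Y2=25, U9=29. Nearest is E4 (13).
From E4: distances to unvisited — Y2=18, U9=19. Nearest is Y2 (18).
From Y2: distances to unvisited — U9=6. Nearest is U9 (6).
Return U9→HQ: 13.
Total = 10 + 14 + 9 + 13 + 18 + 6 + 13 = 83.

Nearest-neighbour total = 83 miles; route HQ → U5 → Z9 → S6 → E4 → Y2 → U9 → HQ.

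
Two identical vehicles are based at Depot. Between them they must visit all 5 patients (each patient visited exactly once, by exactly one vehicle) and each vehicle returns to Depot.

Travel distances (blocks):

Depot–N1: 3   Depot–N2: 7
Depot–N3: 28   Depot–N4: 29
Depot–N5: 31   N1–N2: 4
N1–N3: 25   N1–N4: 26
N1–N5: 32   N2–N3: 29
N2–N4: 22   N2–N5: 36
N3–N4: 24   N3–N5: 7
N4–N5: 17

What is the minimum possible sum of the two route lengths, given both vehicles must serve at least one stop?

Minimum combined distance: 87 blocks.

Try each way of splitting the stops between the two vehicles (each non-empty) and, for each split, find the best tour for each vehicle:
  {N1} + {N2, N3, N4, N5}: 6 + 81 = 87
  {N2} + {N1, N3, N4, N5}: 14 + 81 = 95
  {N1, N2} + {N3, N4, N5}: 14 + 81 = 95
  {N3} + {N1, N2, N4, N5}: 56 + 77 = 133
  {N1, N3} + {N2, N4, N5}: 56 + 77 = 133
  {N2, N3} + {N1, N4, N5}: 64 + 77 = 141
  … (15 splits in total)
Best: vehicle 1 Depot → N1 → Depot = 6; vehicle 2 Depot → N2 → N4 → N5 → N3 → Depot = 81; combined 87.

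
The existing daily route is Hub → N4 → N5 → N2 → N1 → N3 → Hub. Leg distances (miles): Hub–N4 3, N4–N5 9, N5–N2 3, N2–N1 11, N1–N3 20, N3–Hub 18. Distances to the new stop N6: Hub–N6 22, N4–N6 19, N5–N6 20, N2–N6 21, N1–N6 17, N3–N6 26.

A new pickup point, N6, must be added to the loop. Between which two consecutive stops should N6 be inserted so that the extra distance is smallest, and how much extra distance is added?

+23 miles — insert N6 between N1 and N3.

Insertion cost between consecutive stops i–j is d(i,N6) + d(N6,j) − d(i,j):
  between Hub and N4: 22 + 19 − 3 = 38
  between N4 and N5: 19 + 20 − 9 = 30
  between N5 and N2: 20 + 21 − 3 = 38
  between N2 and N1: 21 + 17 − 11 = 27
  between N1 and N3: 17 + 26 − 20 = 23
  between N3 and Hub: 26 + 22 − 18 = 30
Cheapest insertion is between N1 and N3, adding 23.
New total = 64 + 23 = 87.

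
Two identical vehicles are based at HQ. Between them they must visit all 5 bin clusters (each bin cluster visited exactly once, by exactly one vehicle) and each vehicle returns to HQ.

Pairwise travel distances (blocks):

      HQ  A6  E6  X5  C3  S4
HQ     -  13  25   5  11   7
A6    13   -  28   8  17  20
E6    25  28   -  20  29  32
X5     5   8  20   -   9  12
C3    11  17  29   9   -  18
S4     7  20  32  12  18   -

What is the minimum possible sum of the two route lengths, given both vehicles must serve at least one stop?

There are 2^4 − 1 = 15 ways to divide the 5 stops into two non-empty groups. For each, the best each vehicle can do is its own shortest tour through its group:
  {A6} + {E6, X5, C3, S4}: 26 + 79 = 105
  {E6} + {A6, X5, C3, S4}: 50 + 55 = 105
  {A6, E6} + {X5, C3, S4}: 66 + 39 = 105
  {X5} + {A6, E6, C3, S4}: 10 + 95 = 105
  {A6, X5} + {E6, C3, S4}: 26 + 79 = 105
  {E6, X5} + {A6, C3, S4}: 50 + 55 = 105
  … (15 splits in total)
  {A6, E6, X5, C3} + {S4}: 81 + 14 = 95  ← best
Best: vehicle 1 HQ → A6 → E6 → X5 → C3 → HQ = 81; vehicle 2 HQ → S4 → HQ = 14; combined 95.

95 blocks — the smallest possible combined total.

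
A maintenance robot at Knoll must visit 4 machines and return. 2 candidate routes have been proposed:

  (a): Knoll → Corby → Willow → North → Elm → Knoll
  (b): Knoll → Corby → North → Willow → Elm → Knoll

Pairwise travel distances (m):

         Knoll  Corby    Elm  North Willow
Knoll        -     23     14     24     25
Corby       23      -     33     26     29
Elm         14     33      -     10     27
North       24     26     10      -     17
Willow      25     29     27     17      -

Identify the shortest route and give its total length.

Shortest is (a), total 93 m.

(a): 23 + 29 + 17 + 10 + 14 = 93
(b): 23 + 26 + 17 + 27 + 14 = 107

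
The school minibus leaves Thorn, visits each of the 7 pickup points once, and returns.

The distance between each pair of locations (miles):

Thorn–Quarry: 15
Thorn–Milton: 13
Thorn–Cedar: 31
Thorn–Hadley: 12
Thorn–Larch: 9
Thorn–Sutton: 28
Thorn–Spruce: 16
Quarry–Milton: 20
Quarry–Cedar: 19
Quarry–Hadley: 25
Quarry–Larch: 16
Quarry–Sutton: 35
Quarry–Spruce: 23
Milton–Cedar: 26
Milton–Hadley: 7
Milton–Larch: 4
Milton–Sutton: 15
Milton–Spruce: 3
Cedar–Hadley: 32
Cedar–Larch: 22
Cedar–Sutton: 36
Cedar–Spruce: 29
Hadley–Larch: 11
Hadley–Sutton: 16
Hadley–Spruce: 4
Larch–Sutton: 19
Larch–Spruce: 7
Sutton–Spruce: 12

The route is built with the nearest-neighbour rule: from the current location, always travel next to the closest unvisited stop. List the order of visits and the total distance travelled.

Nearest-neighbour total = 121 miles; route Thorn → Larch → Milton → Spruce → Hadley → Sutton → Quarry → Cedar → Thorn.

At Thorn the remaining stops are Larch 9, Hadley 12, Milton 13, Quarry 15, Spruce 16, Sutton 28, Cedar 31; go to Larch.
At Larch the remaining stops are Milton 4, Spruce 7, Hadley 11, Quarry 16, Sutton 19, Cedar 22; go to Milton.
At Milton the remaining stops are Spruce 3, Hadley 7, Sutton 15, Quarry 20, Cedar 26; go to Spruce.
At Spruce the remaining stops are Hadley 4, Sutton 12, Quarry 23, Cedar 29; go to Hadley.
At Hadley the remaining stops are Sutton 16, Quarry 25, Cedar 32; go to Sutton.
At Sutton the remaining stops are Quarry 35, Cedar 36; go to Quarry.
At Quarry the remaining stops are Cedar 19; go to Cedar.
Return Cedar→Thorn: 31.
Total = 9 + 4 + 3 + 4 + 16 + 35 + 19 + 31 = 121.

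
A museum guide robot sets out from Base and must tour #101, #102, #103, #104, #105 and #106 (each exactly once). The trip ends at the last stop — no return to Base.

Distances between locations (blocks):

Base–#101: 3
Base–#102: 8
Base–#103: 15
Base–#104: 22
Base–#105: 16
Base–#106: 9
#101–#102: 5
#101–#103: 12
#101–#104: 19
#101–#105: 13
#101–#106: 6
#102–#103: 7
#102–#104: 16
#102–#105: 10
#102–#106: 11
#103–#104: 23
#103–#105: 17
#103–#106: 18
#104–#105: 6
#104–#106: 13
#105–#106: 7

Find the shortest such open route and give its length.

There are 6! = 720 possible orderings.
Base - #101 - #102 - #103 - #104 - #105 - #106: 3+5+7+23+6+7 = 51
Base - #101 - #102 - #103 - #104 - #106 - #105: 3+5+7+23+13+7 = 58
Base - #101 - #102 - #103 - #105 - #104 - #106: 3+5+7+17+6+13 = 51
Base - #101 - #102 - #103 - #105 - #106 - #104: 3+5+7+17+7+13 = 52
Base - #101 - #102 - #103 - #106 - #104 - #105: 3+5+7+18+13+6 = 52
Base - #101 - #102 - #103 - #106 - #105 - #104: 3+5+7+18+7+6 = 46
Base - #101 - #102 - #104 - #103 - #105 - #106: 3+5+16+23+17+7 = 71
Base - #101 - #102 - #104 - #103 - #106 - #105: 3+5+16+23+18+7 = 72
… (712 more)
Base - #101 - #106 - #104 - #105 - #102 - #103: 3+6+13+6+10+7 = 45  ← best
The minimum is 45.
One shortest path: Base → #101 → #106 → #104 → #105 → #102 → #103.

Shortest open route: 45 blocks.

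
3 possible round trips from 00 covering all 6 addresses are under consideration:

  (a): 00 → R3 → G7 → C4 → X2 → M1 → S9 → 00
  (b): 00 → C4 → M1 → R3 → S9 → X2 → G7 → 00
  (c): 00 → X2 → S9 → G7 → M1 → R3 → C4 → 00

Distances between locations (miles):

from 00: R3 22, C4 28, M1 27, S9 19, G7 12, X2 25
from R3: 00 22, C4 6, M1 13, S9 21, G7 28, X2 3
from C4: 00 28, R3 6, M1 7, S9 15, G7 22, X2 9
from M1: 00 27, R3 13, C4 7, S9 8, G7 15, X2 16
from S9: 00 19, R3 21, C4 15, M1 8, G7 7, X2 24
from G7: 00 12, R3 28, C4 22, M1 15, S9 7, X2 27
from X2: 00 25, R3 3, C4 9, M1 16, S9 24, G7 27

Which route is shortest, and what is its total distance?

(a): 22 + 28 + 22 + 9 + 16 + 8 + 19 = 124
(b): 28 + 7 + 13 + 21 + 24 + 27 + 12 = 132
(c): 25 + 24 + 7 + 15 + 13 + 6 + 28 = 118

Shortest is (c), total 118 miles.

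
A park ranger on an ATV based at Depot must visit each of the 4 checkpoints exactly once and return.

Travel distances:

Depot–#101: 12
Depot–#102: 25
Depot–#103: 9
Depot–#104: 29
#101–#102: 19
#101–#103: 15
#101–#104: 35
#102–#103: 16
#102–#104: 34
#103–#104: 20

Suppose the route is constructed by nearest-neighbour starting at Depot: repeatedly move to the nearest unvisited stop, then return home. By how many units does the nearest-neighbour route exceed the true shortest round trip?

Excess over optimum: 12.

From Depot: #103=9, #101=12, #102=25, #104=29 → choose #103 (9).
From #103: #101=15, #102=16, #104=20 → choose #101 (15).
From #101: #102=19, #104=35 → choose #102 (19).
From #102: #104=34 → choose #104 (34).
NN route Depot → #103 → #101 → #102 → #104 → Depot costs 106.
Optimal: Depot → #101 → #102 → #104 → #103 → Depot costs 94 (by enumerating all 12 distinct tours).
Excess = 106 − 94 = 12.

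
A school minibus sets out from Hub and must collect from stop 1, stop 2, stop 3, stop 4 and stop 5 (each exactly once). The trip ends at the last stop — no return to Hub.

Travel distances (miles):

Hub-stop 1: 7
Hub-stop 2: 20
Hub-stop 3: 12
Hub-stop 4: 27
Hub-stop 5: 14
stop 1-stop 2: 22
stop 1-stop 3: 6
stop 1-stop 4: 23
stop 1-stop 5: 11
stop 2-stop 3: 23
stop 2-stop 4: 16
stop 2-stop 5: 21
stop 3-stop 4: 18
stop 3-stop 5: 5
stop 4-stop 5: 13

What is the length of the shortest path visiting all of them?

There are 5! = 120 possible orderings.
Hub - stop 1 - stop 2 - stop 3 - stop 4 - stop 5: 7+22+23+18+13 = 83
Hub - stop 1 - stop 2 - stop 3 - stop 5 - stop 4: 7+22+23+5+13 = 70
Hub - stop 1 - stop 2 - stop 4 - stop 3 - stop 5: 7+22+16+18+5 = 68
Hub - stop 1 - stop 2 - stop 4 - stop 5 - stop 3: 7+22+16+13+5 = 63
Hub - stop 1 - stop 2 - stop 5 - stop 3 - stop 4: 7+22+21+5+18 = 73
Hub - stop 1 - stop 2 - stop 5 - stop 4 - stop 3: 7+22+21+13+18 = 81
Hub - stop 1 - stop 3 - stop 2 - stop 4 - stop 5: 7+6+23+16+13 = 65
Hub - stop 1 - stop 3 - stop 2 - stop 5 - stop 4: 7+6+23+21+13 = 70
Hub - stop 1 - stop 3 - stop 4 - stop 2 - stop 5: 7+6+18+16+21 = 68
Hub - stop 1 - stop 3 - stop 4 - stop 5 - stop 2: 7+6+18+13+21 = 65
Hub - stop 1 - stop 3 - stop 5 - stop 2 - stop 4: 7+6+5+21+16 = 55
Hub - stop 1 - stop 3 - stop 5 - stop 4 - stop 2: 7+6+5+13+16 = 47
Hub - stop 1 - stop 4 - stop 2 - stop 3 - stop 5: 7+23+16+23+5 = 74
Hub - stop 1 - stop 4 - stop 2 - stop 5 - stop 3: 7+23+16+21+5 = 72
… (106 more)
The minimum is 47.
One shortest path: Hub → stop 1 → stop 3 → stop 5 → stop 4 → stop 2.

Minimum one-way distance = 47 miles.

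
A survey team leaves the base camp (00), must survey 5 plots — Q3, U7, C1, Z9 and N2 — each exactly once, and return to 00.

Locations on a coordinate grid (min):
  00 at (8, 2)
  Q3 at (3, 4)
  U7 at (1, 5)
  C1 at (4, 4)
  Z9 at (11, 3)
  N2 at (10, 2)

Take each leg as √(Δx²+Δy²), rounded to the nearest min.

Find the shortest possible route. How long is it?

00-Q3-U7-C1-Z9-N2-00: 5+2+3+7+1+2 = 20
00-Q3-U7-C1-N2-Z9-00: 5+2+3+6+1+3 = 20
00-Q3-U7-Z9-C1-N2-00: 5+2+10+7+6+2 = 32
00-Q3-U7-Z9-N2-C1-00: 5+2+10+1+6+4 = 28
00-Q3-U7-N2-C1-Z9-00: 5+2+9+6+7+3 = 32
00-Q3-U7-N2-Z9-C1-00: 5+2+9+1+7+4 = 28
00-Q3-C1-U7-Z9-N2-00: 5+1+3+10+1+2 = 22
00-Q3-C1-U7-N2-Z9-00: 5+1+3+9+1+3 = 22
00-Q3-C1-Z9-U7-N2-00: 5+1+7+10+9+2 = 34
00-Q3-C1-Z9-N2-U7-00: 5+1+7+1+9+8 = 31
00-Q3-C1-N2-U7-Z9-00: 5+1+6+9+10+3 = 34
00-Q3-C1-N2-Z9-U7-00: 5+1+6+1+10+8 = 31
00-Q3-Z9-U7-C1-N2-00: 5+8+10+3+6+2 = 34
00-Q3-Z9-U7-N2-C1-00: 5+8+10+9+6+4 = 42
… (46 more)
The minimum is 20.
One optimal route: 00 → Q3 → U7 → C1 → Z9 → N2 → 00 (or its reverse).

Shortest round trip = 20 min.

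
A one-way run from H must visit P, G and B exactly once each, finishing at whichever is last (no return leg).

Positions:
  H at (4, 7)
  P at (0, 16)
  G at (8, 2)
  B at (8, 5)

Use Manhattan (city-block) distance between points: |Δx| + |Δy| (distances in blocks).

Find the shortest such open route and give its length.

There are 3! = 6 possible orderings.
H → P → G → B: 13+22+3 = 38
H → P → B → G: 13+19+3 = 35
H → G → P → B: 9+22+19 = 50
H → G → B → P: 9+3+19 = 31
H → B → P → G: 6+19+22 = 47
H → B → G → P: 6+3+22 = 31
The minimum is 31.
One shortest path: H → G → B → P.

31 blocks — the minimum one-way total.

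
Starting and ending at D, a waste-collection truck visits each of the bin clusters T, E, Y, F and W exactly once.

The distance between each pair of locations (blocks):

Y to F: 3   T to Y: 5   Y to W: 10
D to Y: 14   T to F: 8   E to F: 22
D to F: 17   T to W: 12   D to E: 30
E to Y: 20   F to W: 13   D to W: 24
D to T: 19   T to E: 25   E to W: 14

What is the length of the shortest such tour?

Shortest round trip = 81 blocks.

There are 60 distinct closed tours to check (reversals are equivalent).
D→T→E→Y→F→W→D: 19+25+20+3+13+24 = 104
D→T→E→Y→W→F→D: 19+25+20+10+13+17 = 104
D→T→E→F→Y→W→D: 19+25+22+3+10+24 = 103
D→T→E→F→W→Y→D: 19+25+22+13+10+14 = 103
D→T→E→W→Y→F→D: 19+25+14+10+3+17 = 88
D→T→E→W→F→Y→D: 19+25+14+13+3+14 = 88
D→T→Y→E→F→W→D: 19+5+20+22+13+24 = 103
D→T→Y→E→W→F→D: 19+5+20+14+13+17 = 88
D→T→Y→F→E→W→D: 19+5+3+22+14+24 = 87
D→T→Y→F→W→E→D: 19+5+3+13+14+30 = 84
D→T→Y→W→E→F→D: 19+5+10+14+22+17 = 87
D→T→Y→W→F→E→D: 19+5+10+13+22+30 = 99
D→T→F→E→Y→W→D: 19+8+22+20+10+24 = 103
D→T→F→E→W→Y→D: 19+8+22+14+10+14 = 87
… (46 more)
D→E→W→T→Y→F→D: 30+14+12+5+3+17 = 81  ← best
The minimum is 81.
One optimal route: D → E → W → T → Y → F → D (or its reverse).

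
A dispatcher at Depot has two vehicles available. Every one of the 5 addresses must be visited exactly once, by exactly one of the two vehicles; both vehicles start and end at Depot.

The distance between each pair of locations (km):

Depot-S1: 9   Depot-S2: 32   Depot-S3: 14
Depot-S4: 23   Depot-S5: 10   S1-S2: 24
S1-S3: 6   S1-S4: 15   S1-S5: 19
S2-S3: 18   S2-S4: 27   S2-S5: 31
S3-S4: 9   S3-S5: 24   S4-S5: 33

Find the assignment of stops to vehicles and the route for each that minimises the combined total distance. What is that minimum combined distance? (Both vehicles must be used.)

Check every non-empty split of the stops between the two vehicles; for each half take its own optimal tour:
  {S1} + {S2, S3, S4, S5}: 18 + 91 = 109
  {S2} + {S1, S3, S4, S5}: 64 + 67 = 131
  {S1, S2} + {S3, S4, S5}: 65 + 66 = 131
  {S3} + {S1, S2, S4, S5}: 28 + 92 = 120
  {S1, S3} + {S2, S4, S5}: 29 + 91 = 120
  {S2, S3} + {S1, S4, S5}: 64 + 67 = 131
  … (15 splits in total)
  {S1, S2, S3, S4} + {S5}: 83 + 20 = 103  ← best
Best: vehicle 1 Depot → S1 → S2 → S3 → S4 → Depot = 83; vehicle 2 Depot → S5 → Depot = 20; combined 103.

Minimum combined distance: 103 km.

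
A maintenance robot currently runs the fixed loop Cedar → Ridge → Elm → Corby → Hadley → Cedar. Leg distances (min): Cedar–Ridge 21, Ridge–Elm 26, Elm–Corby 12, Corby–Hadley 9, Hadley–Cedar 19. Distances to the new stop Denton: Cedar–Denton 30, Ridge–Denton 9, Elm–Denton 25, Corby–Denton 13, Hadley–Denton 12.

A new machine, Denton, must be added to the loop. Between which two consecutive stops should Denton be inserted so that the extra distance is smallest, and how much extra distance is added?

Adding 8 min by placing Denton on the Ridge–Elm leg.

Insertion cost between consecutive stops i–j is d(i,Denton) + d(Denton,j) − d(i,j):
  between Cedar and Ridge: 30 + 9 − 21 = 18
  between Ridge and Elm: 9 + 25 − 26 = 8
  between Elm and Corby: 25 + 13 − 12 = 26
  between Corby and Hadley: 13 + 12 − 9 = 16
  between Hadley and Cedar: 12 + 30 − 19 = 23
Cheapest insertion is between Ridge and Elm, adding 8.
New total = 87 + 8 = 95.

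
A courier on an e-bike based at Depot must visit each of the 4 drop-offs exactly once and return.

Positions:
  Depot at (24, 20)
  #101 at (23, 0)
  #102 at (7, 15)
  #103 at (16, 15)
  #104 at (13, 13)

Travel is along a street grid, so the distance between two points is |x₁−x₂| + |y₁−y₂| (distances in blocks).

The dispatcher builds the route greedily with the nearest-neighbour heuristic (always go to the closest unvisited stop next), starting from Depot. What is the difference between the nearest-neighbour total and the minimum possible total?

4 blocks longer than the optimal tour.

From Depot: #103=13, #104=18, #101=21, #102=22 → choose #103 (13).
From #103: #104=5, #102=9, #101=22 → choose #104 (5).
From #104: #102=8, #101=23 → choose #102 (8).
From #102: #101=31 → choose #101 (31).
NN route Depot → #103 → #104 → #102 → #101 → Depot costs 78.
Optimal: Depot → #101 → #104 → #102 → #103 → Depot costs 74 (by enumerating all 12 distinct tours).
Excess = 78 − 74 = 4.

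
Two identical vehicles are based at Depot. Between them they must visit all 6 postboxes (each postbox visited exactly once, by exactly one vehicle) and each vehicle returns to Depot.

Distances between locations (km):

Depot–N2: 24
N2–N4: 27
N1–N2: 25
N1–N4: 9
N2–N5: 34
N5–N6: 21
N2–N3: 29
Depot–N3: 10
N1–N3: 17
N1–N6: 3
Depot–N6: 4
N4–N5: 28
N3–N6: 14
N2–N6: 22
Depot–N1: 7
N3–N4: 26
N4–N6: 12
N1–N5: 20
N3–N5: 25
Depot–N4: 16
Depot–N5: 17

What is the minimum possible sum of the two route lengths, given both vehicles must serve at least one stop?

114 km — the smallest possible combined total.

Check every non-empty split of the stops between the two vehicles; for each half take its own optimal tour:
  {N1} + {N2, N3, N4, N5, N6}: 14 + 112 = 126
  {N2} + {N1, N3, N4, N5, N6}: 48 + 79 = 127
  {N1, N2} + {N3, N4, N5, N6}: 56 + 79 = 135
  {N3} + {N1, N2, N4, N5, N6}: 20 + 94 = 114
  {N1, N3} + {N2, N4, N5, N6}: 34 + 94 = 128
  {N2, N3} + {N1, N4, N5, N6}: 63 + 61 = 124
  … (31 splits in total)
Best: vehicle 1 Depot → N3 → Depot = 20; vehicle 2 Depot → N5 → N2 → N4 → N1 → N6 → Depot = 94; combined 114.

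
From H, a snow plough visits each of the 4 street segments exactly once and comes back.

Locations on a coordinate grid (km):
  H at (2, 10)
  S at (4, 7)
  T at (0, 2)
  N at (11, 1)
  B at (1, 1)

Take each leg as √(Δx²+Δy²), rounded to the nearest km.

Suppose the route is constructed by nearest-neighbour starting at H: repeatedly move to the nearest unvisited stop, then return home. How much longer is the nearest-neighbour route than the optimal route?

2 km longer than the optimal tour.

From H: S=4, T=8, B=9, N=13 → choose S (4).
From S: T=6, B=7, N=9 → choose T (6).
From T: B=1, N=11 → choose B (1).
From B: N=10 → choose N (10).
NN route H → S → T → B → N → H costs 34.
Optimal: H → S → N → B → T → H costs 32 (by enumerating all 12 distinct tours).
Excess = 34 − 32 = 2.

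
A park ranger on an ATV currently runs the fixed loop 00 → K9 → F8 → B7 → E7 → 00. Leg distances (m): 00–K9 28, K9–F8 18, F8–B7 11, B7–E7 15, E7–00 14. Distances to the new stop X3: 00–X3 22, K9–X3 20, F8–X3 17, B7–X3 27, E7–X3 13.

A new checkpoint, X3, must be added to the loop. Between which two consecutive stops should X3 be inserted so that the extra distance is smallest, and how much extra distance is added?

Minimum extra distance: 14 m, inserting X3 between 00 and K9.

Insertion cost between consecutive stops i–j is d(i,X3) + d(X3,j) − d(i,j):
  between 00 and K9: 22 + 20 − 28 = 14
  between K9 and F8: 20 + 17 − 18 = 19
  between F8 and B7: 17 + 27 − 11 = 33
  between B7 and E7: 27 + 13 − 15 = 25
  between E7 and 00: 13 + 22 − 14 = 21
Cheapest insertion is between 00 and K9, adding 14.
New total = 86 + 14 = 100.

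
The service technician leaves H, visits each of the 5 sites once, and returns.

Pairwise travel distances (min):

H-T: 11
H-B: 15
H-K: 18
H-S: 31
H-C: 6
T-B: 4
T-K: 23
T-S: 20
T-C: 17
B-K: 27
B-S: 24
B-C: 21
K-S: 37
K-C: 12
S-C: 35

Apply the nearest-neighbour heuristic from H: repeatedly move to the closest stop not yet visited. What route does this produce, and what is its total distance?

At H the remaining stops are C 6, T 11, B 15, K 18, S 31; go to C.
At C the remaining stops are K 12, T 17, B 21, S 35; go to K.
At K the remaining stops are T 23, B 27, S 37; go to T.
At T the remaining stops are B 4, S 20; go to B.
At B the remaining stops are S 24; go to S.
Return S→H: 31.
Total = 6 + 12 + 23 + 4 + 24 + 31 = 100.

Nearest-neighbour total = 100 min; route H → C → K → T → B → S → H.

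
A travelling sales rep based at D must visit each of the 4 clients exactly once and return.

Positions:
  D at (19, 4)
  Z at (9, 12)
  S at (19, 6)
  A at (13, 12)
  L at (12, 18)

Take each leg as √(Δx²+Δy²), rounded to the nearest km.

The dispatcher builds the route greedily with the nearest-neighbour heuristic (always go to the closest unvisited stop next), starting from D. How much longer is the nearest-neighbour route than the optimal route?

From D: S=2, A=10, Z=13, L=16 → choose S (2).
From S: A=8, Z=12, L=14 → choose A (8).
From A: Z=4, L=6 → choose Z (4).
From Z: L=7 → choose L (7).
NN route D → S → A → Z → L → D costs 37.
Optimal: D → Z → L → A → S → D costs 36 (by enumerating all 12 distinct tours).
Excess = 37 − 36 = 1.

Excess over optimum: 1 km.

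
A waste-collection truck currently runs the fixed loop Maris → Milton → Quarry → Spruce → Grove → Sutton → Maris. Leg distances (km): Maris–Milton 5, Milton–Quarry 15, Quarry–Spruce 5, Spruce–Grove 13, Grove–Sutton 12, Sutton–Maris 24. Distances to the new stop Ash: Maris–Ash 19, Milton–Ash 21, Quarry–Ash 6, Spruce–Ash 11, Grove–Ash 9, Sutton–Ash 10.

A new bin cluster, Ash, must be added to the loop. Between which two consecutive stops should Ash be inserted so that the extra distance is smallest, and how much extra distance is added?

Insertion cost between consecutive stops i–j is d(i,Ash) + d(Ash,j) − d(i,j):
  between Maris and Milton: 19 + 21 − 5 = 35
  between Milton and Quarry: 21 + 6 − 15 = 12
  between Quarry and Spruce: 6 + 11 − 5 = 12
  between Spruce and Grove: 11 + 9 − 13 = 7
  between Grove and Sutton: 9 + 10 − 12 = 7
  between Sutton and Maris: 10 + 19 − 24 = 5
Cheapest insertion is between Sutton and Maris, adding 5.
New total = 74 + 5 = 79.

+5 km — insert Ash between Sutton and Maris.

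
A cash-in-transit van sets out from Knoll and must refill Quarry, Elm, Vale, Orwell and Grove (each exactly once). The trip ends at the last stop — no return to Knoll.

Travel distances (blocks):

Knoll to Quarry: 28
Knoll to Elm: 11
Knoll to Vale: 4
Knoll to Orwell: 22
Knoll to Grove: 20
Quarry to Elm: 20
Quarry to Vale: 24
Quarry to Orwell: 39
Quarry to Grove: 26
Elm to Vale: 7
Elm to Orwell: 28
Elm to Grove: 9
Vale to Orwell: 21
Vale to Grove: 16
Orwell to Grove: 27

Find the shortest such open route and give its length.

There are 5! = 120 possible orderings.
Knoll → Quarry → Elm → Vale → Orwell → Grove: 28+20+7+21+27 = 103
Knoll → Quarry → Elm → Vale → Grove → Orwell: 28+20+7+16+27 = 98
Knoll → Quarry → Elm → Orwell → Vale → Grove: 28+20+28+21+16 = 113
Knoll → Quarry → Elm → Orwell → Grove → Vale: 28+20+28+27+16 = 119
Knoll → Quarry → Elm → Grove → Vale → Orwell: 28+20+9+16+21 = 94
Knoll → Quarry → Elm → Grove → Orwell → Vale: 28+20+9+27+21 = 105
Knoll → Quarry → Vale → Elm → Orwell → Grove: 28+24+7+28+27 = 114
Knoll → Quarry → Vale → Elm → Grove → Orwell: 28+24+7+9+27 = 95
Knoll → Quarry → Vale → Orwell → Elm → Grove: 28+24+21+28+9 = 110
Knoll → Quarry → Vale → Orwell → Grove → Elm: 28+24+21+27+9 = 109
Knoll → Quarry → Vale → Grove → Elm → Orwell: 28+24+16+9+28 = 105
Knoll → Quarry → Vale → Grove → Orwell → Elm: 28+24+16+27+28 = 123
Knoll → Quarry → Orwell → Elm → Vale → Grove: 28+39+28+7+16 = 118
Knoll → Quarry → Orwell → Elm → Grove → Vale: 28+39+28+9+16 = 120
… (106 more)
Knoll → Vale → Orwell → Grove → Elm → Quarry: 4+21+27+9+20 = 81  ← best
The minimum is 81.
One shortest path: Knoll → Vale → Orwell → Grove → Elm → Quarry.

Minimum one-way distance = 81 blocks.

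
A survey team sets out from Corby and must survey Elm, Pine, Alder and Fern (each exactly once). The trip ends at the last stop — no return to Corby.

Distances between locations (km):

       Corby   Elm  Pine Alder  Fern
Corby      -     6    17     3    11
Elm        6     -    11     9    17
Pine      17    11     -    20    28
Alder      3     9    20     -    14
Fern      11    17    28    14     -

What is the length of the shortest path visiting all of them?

There are 4! = 24 possible orderings.
Corby→Elm→Pine→Alder→Fern: 6+11+20+14 = 51
Corby→Elm→Pine→Fern→Alder: 6+11+28+14 = 59
Corby→Elm→Alder→Pine→Fern: 6+9+20+28 = 63
Corby→Elm→Alder→Fern→Pine: 6+9+14+28 = 57
Corby→Elm→Fern→Pine→Alder: 6+17+28+20 = 71
Corby→Elm→Fern→Alder→Pine: 6+17+14+20 = 57
Corby→Pine→Elm→Alder→Fern: 17+11+9+14 = 51
Corby→Pine→Elm→Fern→Alder: 17+11+17+14 = 59
Corby→Pine→Alder→Elm→Fern: 17+20+9+17 = 63
Corby→Pine→Alder→Fern→Elm: 17+20+14+17 = 68
Corby→Pine→Fern→Elm→Alder: 17+28+17+9 = 71
Corby→Pine→Fern→Alder→Elm: 17+28+14+9 = 68
Corby→Alder→Elm→Pine→Fern: 3+9+11+28 = 51
Corby→Alder→Elm→Fern→Pine: 3+9+17+28 = 57
… (10 more)
Corby→Alder→Fern→Elm→Pine: 3+14+17+11 = 45  ← best
The minimum is 45.
One shortest path: Corby → Alder → Fern → Elm → Pine.

Minimum one-way distance = 45 km.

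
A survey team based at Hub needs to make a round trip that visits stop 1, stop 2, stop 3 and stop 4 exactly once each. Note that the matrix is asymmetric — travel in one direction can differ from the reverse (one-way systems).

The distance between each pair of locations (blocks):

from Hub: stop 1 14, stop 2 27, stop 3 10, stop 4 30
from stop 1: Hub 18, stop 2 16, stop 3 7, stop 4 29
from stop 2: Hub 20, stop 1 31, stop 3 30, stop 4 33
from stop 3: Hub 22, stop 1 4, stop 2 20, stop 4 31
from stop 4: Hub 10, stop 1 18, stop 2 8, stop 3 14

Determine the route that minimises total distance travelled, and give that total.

Hub - stop 1 - stop 2 - stop 3 - stop 4 - Hub: 14+16+30+31+10 = 101
Hub - stop 1 - stop 2 - stop 4 - stop 3 - Hub: 14+16+33+14+22 = 99
Hub - stop 1 - stop 3 - stop 2 - stop 4 - Hub: 14+7+20+33+10 = 84
Hub - stop 1 - stop 3 - stop 4 - stop 2 - Hub: 14+7+31+8+20 = 80
Hub - stop 1 - stop 4 - stop 2 - stop 3 - Hub: 14+29+8+30+22 = 103
Hub - stop 1 - stop 4 - stop 3 - stop 2 - Hub: 14+29+14+20+20 = 97
Hub - stop 2 - stop 1 - stop 3 - stop 4 - Hub: 27+31+7+31+10 = 106
Hub - stop 2 - stop 1 - stop 4 - stop 3 - Hub: 27+31+29+14+22 = 123
Hub - stop 2 - stop 3 - stop 1 - stop 4 - Hub: 27+30+4+29+10 = 100
Hub - stop 2 - stop 3 - stop 4 - stop 1 - Hub: 27+30+31+18+18 = 124
Hub - stop 2 - stop 4 - stop 1 - stop 3 - Hub: 27+33+18+7+22 = 107
Hub - stop 2 - stop 4 - stop 3 - stop 1 - Hub: 27+33+14+4+18 = 96
Hub - stop 3 - stop 1 - stop 2 - stop 4 - Hub: 10+4+16+33+10 = 73
Hub - stop 3 - stop 1 - stop 4 - stop 2 - Hub: 10+4+29+8+20 = 71
… (10 more)
The minimum is 71.
One optimal route: Hub → stop 3 → stop 1 → stop 4 → stop 2 → Hub.

Minimum total distance: 71 blocks.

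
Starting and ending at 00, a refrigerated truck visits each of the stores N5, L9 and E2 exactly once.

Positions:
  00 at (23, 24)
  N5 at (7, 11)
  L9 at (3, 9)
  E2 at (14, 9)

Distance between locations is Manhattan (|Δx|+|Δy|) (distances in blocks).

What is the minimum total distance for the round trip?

With 3 stops there are 3!/2 = 3 distinct round trips (a route and its reverse cost the same).
00-N5-L9-E2-00: 29+6+11+24 = 70
00-N5-E2-L9-00: 29+9+11+35 = 84
00-L9-N5-E2-00: 35+6+9+24 = 74
The minimum is 70.
One optimal route: 00 → N5 → L9 → E2 → 00 (or its reverse).

70 blocks — the shortest possible round trip.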